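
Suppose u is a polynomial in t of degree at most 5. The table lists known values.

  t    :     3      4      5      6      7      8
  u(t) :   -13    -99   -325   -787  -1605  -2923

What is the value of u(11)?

-11677

First differences: -86, -226, -462, -818, -1318. Second differences: -140, -236, -356, -500. Third differences: -96, -120, -144. Fourth differences: -24, -24.
Level-4 differences are constant, so u has degree 4.
Fitting a degree-4 polynomial gives u(t) = -t^4 + 2t³ + 3t² - 6t + 5.
Then u(11) = -11677.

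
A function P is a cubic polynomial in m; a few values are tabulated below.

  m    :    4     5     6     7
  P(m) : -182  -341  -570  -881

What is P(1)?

-5

Write P(m) = am³ + bm² + cm + d; the 4 given values yield a linear system in the 4 coefficients.
Solving, P(m) = -2m³ - 5m² + 8m - 6.
Then P(1) = -5.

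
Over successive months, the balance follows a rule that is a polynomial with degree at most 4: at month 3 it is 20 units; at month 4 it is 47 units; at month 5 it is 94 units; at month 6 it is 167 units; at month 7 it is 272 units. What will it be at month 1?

Write the value at n as u(n).
First differences: 27, 47, 73, 105. Second differences: 20, 26, 32. Third differences: 6, 6.
Level-3 differences are constant, so u has degree 3.
Fitting a degree-3 polynomial gives u(n) = n³ - 2n² + 4n - 1.
Then u(1) = 2.

2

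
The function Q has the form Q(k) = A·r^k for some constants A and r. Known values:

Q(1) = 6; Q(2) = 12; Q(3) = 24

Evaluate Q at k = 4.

48

Consecutive ratio: 12/6 = 2, and 24/12 = 2, so r = 2.
Then A·2^1 = 6 gives A = 3, and Q(k) = 3·2^k.
Q(4) = 3·2^4 = 48.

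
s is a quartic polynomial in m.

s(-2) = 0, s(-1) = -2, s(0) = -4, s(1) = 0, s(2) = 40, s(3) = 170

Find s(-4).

100

First differences: -2, -2, 4, 40, 130. Second differences: 0, 6, 36, 90. Third differences: 6, 30, 54. Fourth differences: 24, 24.
Level-4 differences are constant, so s has degree 4.
Fitting a degree-4 polynomial gives s(m) = m^4 + 3m³ + 2m² - 2m - 4.
Then s(-4) = 100.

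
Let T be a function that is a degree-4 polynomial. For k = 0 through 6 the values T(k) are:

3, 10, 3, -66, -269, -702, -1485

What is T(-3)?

Write T(k) = ak^4 + bk³ + ck² + dk + e; the 7 given values yield a linear system in the 5 coefficients.
Solving, T(k) = -k^4 - 2k³ + 6k² + 4k + 3.
Then T(-3) = 18.

18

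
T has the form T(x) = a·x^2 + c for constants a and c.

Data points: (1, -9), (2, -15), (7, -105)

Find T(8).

From T(1) = -9 and T(2) = -15: 1a + c = -9 and 4a + c = -15.
Subtracting: 3a = -6, so a = -2; then c = -9 − (-2)·1 = -7.
So T(x) = -2x² − 7, and T(8) = -135.

-135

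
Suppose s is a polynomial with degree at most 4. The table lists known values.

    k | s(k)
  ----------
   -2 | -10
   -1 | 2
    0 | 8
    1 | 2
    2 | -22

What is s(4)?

First differences: 12, 6, -6, -24. Second differences: -6, -12, -18. Third differences: -6, -6.
Level-3 differences are constant, so s has degree 3.
Fitting a degree-3 polynomial gives s(k) = -k³ - 6k² + k + 8.
Then s(4) = -148.

-148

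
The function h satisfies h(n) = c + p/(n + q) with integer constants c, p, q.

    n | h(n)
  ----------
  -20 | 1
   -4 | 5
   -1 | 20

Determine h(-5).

4

(h(n) − c)(n + q) = p for each data point; the three points give a linear system in c and q, then p follows.
Solving: c = 0, q = 0, p = -20, so h(n) = -20/(n + 0).
Then h(-5) = 0 − 20/(-5) = 4.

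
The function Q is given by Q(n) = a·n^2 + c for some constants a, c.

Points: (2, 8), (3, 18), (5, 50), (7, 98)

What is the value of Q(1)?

From Q(2) = 8 and Q(3) = 18: 4a + c = 8 and 9a + c = 18.
Subtracting: 5a = 10, so a = 2; then c = 8 − 2·4 = 0.
So Q(n) = 2n² + 0, and Q(1) = 2.

2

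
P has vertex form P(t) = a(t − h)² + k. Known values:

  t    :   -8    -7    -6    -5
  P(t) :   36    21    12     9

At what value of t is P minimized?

First differences -15, -9, -3; second difference 6 = 2a, so a = 3.
Expanding, the t-coefficient is −2ah = -6h; matching it to the data gives h = -5, and then k = 9.
So P(t) = 3(t + 5)² + 9.
Hence h = -5.

-5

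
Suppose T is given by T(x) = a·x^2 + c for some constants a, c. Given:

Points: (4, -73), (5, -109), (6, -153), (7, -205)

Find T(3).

From T(4) = -73 and T(5) = -109: 16a + c = -73 and 25a + c = -109.
Subtracting: 9a = -36, so a = -4; then c = -73 − (-4)·16 = -9.
So T(x) = -4x² − 9, and T(3) = -45.

-45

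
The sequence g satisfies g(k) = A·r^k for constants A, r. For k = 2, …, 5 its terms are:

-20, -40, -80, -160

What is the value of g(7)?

-640

Consecutive ratio: -40/(-20) = 2, and -80/(-40) = 2, so r = 2.
Then A·2^2 = -20 gives A = -5, and g(k) = -5·2^k.
g(7) = -5·2^7 = -640.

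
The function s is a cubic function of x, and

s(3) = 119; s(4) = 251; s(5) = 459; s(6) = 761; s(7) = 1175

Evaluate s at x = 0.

Write s(x) = ax³ + bx² + cx + d; the 5 given values yield a linear system in the 4 coefficients.
Solving, s(x) = 3x³ + 2x² + 7x - 1.
Then s(0) = -1.

-1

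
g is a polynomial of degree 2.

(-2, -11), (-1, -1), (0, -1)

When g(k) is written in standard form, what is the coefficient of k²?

Write g(k) = ak² + bk + c; the 3 given values yield a linear system in the 3 coefficients.
Solving, g(k) = -5k² - 5k - 1.
The coefficient of k² is -5.

-5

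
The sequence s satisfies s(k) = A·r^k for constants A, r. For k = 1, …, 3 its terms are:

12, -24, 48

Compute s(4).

Consecutive ratio: -24/12 = -2, and 48/(-24) = -2, so r = -2.
Then A·(-2)^1 = 12 gives A = -6, and s(k) = -6·(-2)^k.
s(4) = -6·(-2)^4 = -96.

-96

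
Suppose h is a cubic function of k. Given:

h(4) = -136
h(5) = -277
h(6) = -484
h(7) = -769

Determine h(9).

Write h(k) = ak³ + bk² + ck + d; the 4 given values yield a linear system in the 4 coefficients.
Solving, h(k) = -2k³ - 3k² + 8k + 8.
Then h(9) = -1621.

-1621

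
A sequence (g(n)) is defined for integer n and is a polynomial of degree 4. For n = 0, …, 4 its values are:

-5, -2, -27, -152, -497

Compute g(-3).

-182

Write g(n) = an^4 + bn³ + cn² + dn + e; the 5 given values yield a linear system in the 5 coefficients.
Solving, g(n) = -2n^4 + 5n - 5.
Then g(-3) = -182.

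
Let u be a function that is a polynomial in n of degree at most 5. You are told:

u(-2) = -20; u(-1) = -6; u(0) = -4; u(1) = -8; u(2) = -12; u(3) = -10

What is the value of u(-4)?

-108

Write u(n) = an^5 + bn^4 + cn³ + dn² + en + p; the 6 given values yield a linear system in the 6 coefficients.
Solving, the top 2 coefficients vanish, and u(n) = n³ - 3n² - 2n - 4.
Then u(-4) = -108.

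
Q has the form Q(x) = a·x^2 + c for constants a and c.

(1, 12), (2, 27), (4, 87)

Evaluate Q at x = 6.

From Q(1) = 12 and Q(2) = 27: 1a + c = 12 and 4a + c = 27.
Subtracting: 3a = 15, so a = 5; then c = 12 − 5·1 = 7.
So Q(x) = 5x² + 7, and Q(6) = 187.

187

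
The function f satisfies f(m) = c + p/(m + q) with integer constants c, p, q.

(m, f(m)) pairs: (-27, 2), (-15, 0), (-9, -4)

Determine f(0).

(f(m) − c)(m + q) = p for each data point; the three points give a linear system in c and q, then p follows.
Solving: c = 4, q = 3, p = 48, so f(m) = 4 + 48/(m + 3).
Then f(0) = 4 + 48/3 = 20.

20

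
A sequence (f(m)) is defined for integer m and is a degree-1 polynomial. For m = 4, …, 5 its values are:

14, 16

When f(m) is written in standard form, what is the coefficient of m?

Write f(m) = am + b; the 2 given values yield a linear system in the 2 coefficients.
Solving, f(m) = 2m + 6.
The coefficient of m is 2.

2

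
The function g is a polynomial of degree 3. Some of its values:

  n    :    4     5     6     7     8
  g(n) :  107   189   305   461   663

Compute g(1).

5

First differences: 82, 116, 156, 202. Second differences: 34, 40, 46. Third differences: 6, 6.
Level-3 differences are constant, so g has degree 3.
Fitting a degree-3 polynomial gives g(n) = n³ + 2n² + 3n - 1.
Then g(1) = 5.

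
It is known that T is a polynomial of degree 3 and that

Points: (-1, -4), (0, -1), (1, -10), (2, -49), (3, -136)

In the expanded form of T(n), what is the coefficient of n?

Write T(n) = an³ + bn² + cn + d; the 5 given values yield a linear system in the 4 coefficients.
Solving, T(n) = -3n³ - 6n² - 1.
The coefficient of n is 0.

0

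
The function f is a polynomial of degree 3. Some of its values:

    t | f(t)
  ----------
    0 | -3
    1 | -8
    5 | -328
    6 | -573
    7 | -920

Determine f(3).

-72

Write f(t) = at³ + bt² + ct + d; the 5 given values yield a linear system in the 4 coefficients.
Solving, f(t) = -3t³ + 3t² - 5t - 3.
Then f(3) = -72.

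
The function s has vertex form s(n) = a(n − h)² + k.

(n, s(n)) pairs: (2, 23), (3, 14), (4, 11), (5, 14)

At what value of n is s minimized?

First differences -9, -3, 3; second difference 6 = 2a, so a = 3.
Expanding, the n-coefficient is −2ah = -6h; matching it to the data gives h = 4, and then k = 11.
So s(n) = 3(n − 4)² + 11.
Hence h = 4.

4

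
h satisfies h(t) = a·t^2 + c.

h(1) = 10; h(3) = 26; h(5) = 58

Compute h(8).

136

From h(1) = 10 and h(3) = 26: 1a + c = 10 and 9a + c = 26.
Subtracting: 8a = 16, so a = 2; then c = 10 − 2·1 = 8.
So h(t) = 2t² + 8, and h(8) = 136.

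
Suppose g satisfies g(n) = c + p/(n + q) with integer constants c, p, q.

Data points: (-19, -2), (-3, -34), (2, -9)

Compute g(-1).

(g(n) − c)(n + q) = p for each data point; the three points give a linear system in c and q, then p follows.
Solving: c = -4, q = 4, p = -30, so g(n) = -4 − 30/(n + 4).
Then g(-1) = -4 − 30/3 = -14.

-14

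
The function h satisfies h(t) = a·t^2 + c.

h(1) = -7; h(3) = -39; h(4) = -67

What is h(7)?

-199

From h(1) = -7 and h(3) = -39: 1a + c = -7 and 9a + c = -39.
Subtracting: 8a = -32, so a = -4; then c = -7 − (-4)·1 = -3.
So h(t) = -4t² − 3, and h(7) = -199.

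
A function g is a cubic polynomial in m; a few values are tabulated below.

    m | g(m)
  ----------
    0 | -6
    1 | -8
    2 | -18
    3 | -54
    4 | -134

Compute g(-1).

First differences: -2, -10, -36, -80. Second differences: -8, -26, -44. Third differences: -18, -18.
Level-3 differences are constant, so g has degree 3.
Fitting a degree-3 polynomial gives g(m) = -3m³ + 5m² - 4m - 6.
Then g(-1) = 6.

6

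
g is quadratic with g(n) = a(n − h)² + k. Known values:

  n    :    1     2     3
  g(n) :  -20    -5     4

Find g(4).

First differences 15, 9; second difference -6 = 2a, so a = -3.
Expanding, the n-coefficient is −2ah = 6h; matching it to the data gives h = 4, and then k = 7.
So g(n) = -3(n − 4)² + 7.
g(4) = -3·0² + 7 = 7.

7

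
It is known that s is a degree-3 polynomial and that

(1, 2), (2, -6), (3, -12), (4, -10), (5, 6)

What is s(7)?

First differences: -8, -6, 2, 16. Second differences: 2, 8, 14. Third differences: 6, 6.
Level-3 differences are constant, so s has degree 3.
Fitting a degree-3 polynomial gives s(k) = k³ - 5k² + 6.
Then s(7) = 104.

104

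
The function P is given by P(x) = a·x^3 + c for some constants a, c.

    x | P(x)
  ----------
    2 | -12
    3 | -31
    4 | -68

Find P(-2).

From P(2) = -12 and P(3) = -31: 8a + c = -12 and 27a + c = -31.
Subtracting: 19a = -19, so a = -1; then c = -12 − (-1)·8 = -4.
So P(x) = -1x³ − 4, and P(-2) = 4.

4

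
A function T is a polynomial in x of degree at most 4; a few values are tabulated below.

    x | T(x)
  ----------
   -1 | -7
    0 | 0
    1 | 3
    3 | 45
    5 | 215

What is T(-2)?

-30

Write T(x) = ax^4 + bx³ + cx² + dx + e; the 5 given values yield a linear system in the 5 coefficients.
Solving, the leading coefficient vanishes, and T(x) = 2x³ - 2x² + 3x.
Then T(-2) = -30.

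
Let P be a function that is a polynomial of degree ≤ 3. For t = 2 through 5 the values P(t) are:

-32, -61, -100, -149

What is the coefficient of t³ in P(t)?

0

First differences: -29, -39, -49. Second differences: -10, -10.
Level-2 differences are constant, so P has degree 2.
Fitting a degree-2 polynomial gives P(t) = -5t² - 4t - 4.
The coefficient of t³ is 0.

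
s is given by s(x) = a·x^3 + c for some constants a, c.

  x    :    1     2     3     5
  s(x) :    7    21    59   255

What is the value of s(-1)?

From s(1) = 7 and s(2) = 21: 1a + c = 7 and 8a + c = 21.
Subtracting: 7a = 14, so a = 2; then c = 7 − 2·1 = 5.
So s(x) = 2x³ + 5, and s(-1) = 3.

3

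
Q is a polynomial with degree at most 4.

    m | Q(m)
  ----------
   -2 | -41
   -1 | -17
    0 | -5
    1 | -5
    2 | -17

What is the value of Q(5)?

-125

First differences: 24, 12, 0, -12. Second differences: -12, -12, -12.
Level-2 differences are constant, so Q has degree 2.
Fitting a degree-2 polynomial gives Q(m) = -6m² + 6m - 5.
Then Q(5) = -125.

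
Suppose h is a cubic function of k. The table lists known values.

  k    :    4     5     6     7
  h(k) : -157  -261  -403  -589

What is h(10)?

-1471

Write h(k) = ak³ + bk² + ck + d; the 4 given values yield a linear system in the 4 coefficients.
Solving, h(k) = -k³ - 4k² - 7k - 1.
Then h(10) = -1471.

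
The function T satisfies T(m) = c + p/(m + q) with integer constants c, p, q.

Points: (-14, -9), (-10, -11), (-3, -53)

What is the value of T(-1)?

(T(m) − c)(m + q) = p for each data point; the three points give a linear system in c and q, then p follows.
Solving: c = -5, q = 2, p = 48, so T(m) = -5 + 48/(m + 2).
Then T(-1) = -5 + 48/1 = 43.

43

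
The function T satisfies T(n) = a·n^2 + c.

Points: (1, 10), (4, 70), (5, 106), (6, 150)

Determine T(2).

22

From T(1) = 10 and T(4) = 70: 1a + c = 10 and 16a + c = 70.
Subtracting: 15a = 60, so a = 4; then c = 10 − 4·1 = 6.
So T(n) = 4n² + 6, and T(2) = 22.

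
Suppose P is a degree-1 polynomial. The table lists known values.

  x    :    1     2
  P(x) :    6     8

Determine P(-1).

Write P(x) = ax + b; the 2 given values yield a linear system in the 2 coefficients.
Solving, P(x) = 2x + 4.
Then P(-1) = 2.

2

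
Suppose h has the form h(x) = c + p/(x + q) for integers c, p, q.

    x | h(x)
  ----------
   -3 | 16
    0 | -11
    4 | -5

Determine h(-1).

(h(x) − c)(x + q) = p for each data point; the three points give a linear system in c and q, then p follows.
Solving: c = -2, q = 2, p = -18, so h(x) = -2 − 18/(x + 2).
Then h(-1) = -2 − 18/1 = -20.

-20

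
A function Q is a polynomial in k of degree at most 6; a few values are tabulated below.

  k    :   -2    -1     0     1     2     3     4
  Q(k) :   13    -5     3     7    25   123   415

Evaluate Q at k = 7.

First differences: -18, 8, 4, 18, 98, 292. Second differences: 26, -4, 14, 80, 194. Third differences: -30, 18, 66, 114. Fourth differences: 48, 48, 48.
Level-4 differences are constant, so Q has degree 4.
Fitting a degree-4 polynomial gives Q(k) = 2k^4 - k³ - 4k² + 7k + 3.
Then Q(7) = 4315.

4315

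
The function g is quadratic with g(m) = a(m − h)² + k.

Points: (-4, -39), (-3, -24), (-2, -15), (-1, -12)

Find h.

First differences 15, 9, 3; second difference -6 = 2a, so a = -3.
Expanding, the m-coefficient is −2ah = 6h; matching it to the data gives h = -1, and then k = -12.
So g(m) = -3(m + 1)² − 12.
Hence h = -1.

-1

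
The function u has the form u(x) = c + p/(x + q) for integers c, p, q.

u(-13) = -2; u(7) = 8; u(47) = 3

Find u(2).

(u(x) − c)(x + q) = p for each data point; the three points give a linear system in c and q, then p follows.
Solving: c = 2, q = 1, p = 48, so u(x) = 2 + 48/(x + 1).
Then u(2) = 2 + 48/3 = 18.

18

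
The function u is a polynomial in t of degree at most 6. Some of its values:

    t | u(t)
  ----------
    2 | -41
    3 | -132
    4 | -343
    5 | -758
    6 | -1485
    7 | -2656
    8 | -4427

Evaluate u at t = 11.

-15260

First differences: -91, -211, -415, -727, -1171, -1771. Second differences: -120, -204, -312, -444, -600. Third differences: -84, -108, -132, -156. Fourth differences: -24, -24, -24.
Level-4 differences are constant, so u has degree 4.
Fitting a degree-4 polynomial gives u(t) = -t^4 - 5t² - t - 3.
Then u(11) = -15260.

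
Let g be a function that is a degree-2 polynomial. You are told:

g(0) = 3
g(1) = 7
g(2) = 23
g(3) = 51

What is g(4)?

Write g(k) = ak² + bk + c; the 4 given values yield a linear system in the 3 coefficients.
Solving, g(k) = 6k² - 2k + 3.
Then g(4) = 91.

91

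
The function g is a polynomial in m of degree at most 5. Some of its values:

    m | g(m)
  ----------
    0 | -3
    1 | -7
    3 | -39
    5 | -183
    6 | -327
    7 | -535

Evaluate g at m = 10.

-1663

Write g(m) = am^5 + bm^4 + cm³ + dm² + em + p; the 6 given values yield a linear system in the 6 coefficients.
Solving, the top 2 coefficients vanish, and g(m) = -2m³ + 4m² - 6m - 3.
Then g(10) = -1663.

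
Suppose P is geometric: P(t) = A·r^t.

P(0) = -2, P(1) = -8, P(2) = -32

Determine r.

Consecutive ratio: -8/(-2) = 4, and -32/(-8) = 4, so r = 4.
Then A·4^0 = -2 gives A = -2, and P(t) = -2·4^t.

4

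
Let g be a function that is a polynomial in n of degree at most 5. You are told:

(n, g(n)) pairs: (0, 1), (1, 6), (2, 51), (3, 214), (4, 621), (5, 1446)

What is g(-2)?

Write g(n) = an^5 + bn^4 + cn³ + dn² + en + p; the 6 given values yield a linear system in the 6 coefficients.
Solving, the leading coefficient vanishes, and g(n) = 2n^4 + n³ + 3n² - n + 1.
Then g(-2) = 39.

39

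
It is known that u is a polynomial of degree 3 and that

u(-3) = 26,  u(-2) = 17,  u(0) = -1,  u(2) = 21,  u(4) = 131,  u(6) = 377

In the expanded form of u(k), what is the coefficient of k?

Write u(k) = ak³ + bk² + ck + d; the 6 given values yield a linear system in the 4 coefficients.
Solving, u(k) = k³ + 5k² - 3k - 1.
The coefficient of k is -3.

-3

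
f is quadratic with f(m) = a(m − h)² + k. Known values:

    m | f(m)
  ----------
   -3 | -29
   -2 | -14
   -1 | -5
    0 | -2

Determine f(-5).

-77

First differences 15, 9, 3; second difference -6 = 2a, so a = -3.
Expanding, the m-coefficient is −2ah = 6h; matching it to the data gives h = 0, and then k = -2.
So f(m) = -3(m + 0)² − 2.
f(-5) = -3·(-5)² − 2 = -77.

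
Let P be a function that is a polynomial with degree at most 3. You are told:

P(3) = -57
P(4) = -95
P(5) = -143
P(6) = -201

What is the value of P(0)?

-3

First differences: -38, -48, -58. Second differences: -10, -10.
Level-2 differences are constant, so P has degree 2.
Fitting a degree-2 polynomial gives P(n) = -5n² - 3n - 3.
Then P(0) = -3.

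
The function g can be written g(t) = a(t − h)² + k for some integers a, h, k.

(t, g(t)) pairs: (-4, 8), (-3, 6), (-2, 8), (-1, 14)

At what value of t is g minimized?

First differences -2, 2, 6; second difference 4 = 2a, so a = 2.
Expanding, the t-coefficient is −2ah = -4h; matching it to the data gives h = -3, and then k = 6.
So g(t) = 2(t + 3)² + 6.
Hence h = -3.

-3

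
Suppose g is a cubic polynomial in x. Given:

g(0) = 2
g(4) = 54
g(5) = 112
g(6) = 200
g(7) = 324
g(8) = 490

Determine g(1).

0

Write g(x) = ax³ + bx² + cx + d; the 6 given values yield a linear system in the 4 coefficients.
Solving, g(x) = x³ - 3x + 2.
Then g(1) = 0.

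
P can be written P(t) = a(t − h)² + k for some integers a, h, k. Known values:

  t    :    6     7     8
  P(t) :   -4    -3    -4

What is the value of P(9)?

-7

First differences 1, -1; second difference -2 = 2a, so a = -1.
Expanding, the t-coefficient is −2ah = 2h; matching it to the data gives h = 7, and then k = -3.
So P(t) = -1(t − 7)² − 3.
P(9) = -1·2² − 3 = -7.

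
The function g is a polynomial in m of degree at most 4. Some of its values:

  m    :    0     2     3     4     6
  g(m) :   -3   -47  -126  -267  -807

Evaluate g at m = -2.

Write g(m) = am^4 + bm³ + cm² + dm + e; the 5 given values yield a linear system in the 5 coefficients.
Solving, the leading coefficient vanishes, and g(m) = -3m³ - 4m² - 2m - 3.
Then g(-2) = 9.

9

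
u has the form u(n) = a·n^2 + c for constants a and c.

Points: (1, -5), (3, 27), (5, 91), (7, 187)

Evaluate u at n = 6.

From u(1) = -5 and u(3) = 27: 1a + c = -5 and 9a + c = 27.
Subtracting: 8a = 32, so a = 4; then c = -5 − 4·1 = -9.
So u(n) = 4n² − 9, and u(6) = 135.

135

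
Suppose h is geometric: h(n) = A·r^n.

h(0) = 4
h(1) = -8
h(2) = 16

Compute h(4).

Consecutive ratio: -8/4 = -2, and 16/(-8) = -2, so r = -2.
Then A·(-2)^0 = 4 gives A = 4, and h(n) = 4·(-2)^n.
h(4) = 4·(-2)^4 = 64.

64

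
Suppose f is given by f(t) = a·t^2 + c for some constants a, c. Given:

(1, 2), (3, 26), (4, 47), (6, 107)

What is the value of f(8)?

191

From f(1) = 2 and f(3) = 26: 1a + c = 2 and 9a + c = 26.
Subtracting: 8a = 24, so a = 3; then c = 2 − 3·1 = -1.
So f(t) = 3t² − 1, and f(8) = 191.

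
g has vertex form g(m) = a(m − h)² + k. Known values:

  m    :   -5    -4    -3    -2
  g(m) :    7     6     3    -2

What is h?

-5

First differences -1, -3, -5; second difference -2 = 2a, so a = -1.
Expanding, the m-coefficient is −2ah = 2h; matching it to the data gives h = -5, and then k = 7.
So g(m) = -1(m + 5)² + 7.
Hence h = -5.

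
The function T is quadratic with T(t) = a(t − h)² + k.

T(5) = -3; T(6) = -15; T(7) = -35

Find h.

First differences -12, -20; second difference -8 = 2a, so a = -4.
Expanding, the t-coefficient is −2ah = 8h; matching it to the data gives h = 4, and then k = 1.
So T(t) = -4(t − 4)² + 1.
Hence h = 4.

4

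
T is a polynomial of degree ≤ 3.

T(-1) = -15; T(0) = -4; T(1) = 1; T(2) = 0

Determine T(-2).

Write T(t) = at³ + bt² + ct + d; the 4 given values yield a linear system in the 4 coefficients.
Solving, the leading coefficient vanishes, and T(t) = -3t² + 8t - 4.
Then T(-2) = -32.

-32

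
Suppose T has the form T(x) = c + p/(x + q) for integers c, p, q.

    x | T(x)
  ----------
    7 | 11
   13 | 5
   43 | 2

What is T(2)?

-39

(T(x) − c)(x + q) = p for each data point; the three points give a linear system in c and q, then p follows.
Solving: c = 1, q = -3, p = 40, so T(x) = 1 + 40/(x − 3).
Then T(2) = 1 + 40/(-1) = -39.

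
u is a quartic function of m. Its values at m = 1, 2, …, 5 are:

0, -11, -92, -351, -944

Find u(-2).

Write u(m) = am^4 + bm³ + cm² + dm + e; the 5 given values yield a linear system in the 5 coefficients.
Solving, u(m) = -2m^4 + 2m³ + 3m² - 4m + 1.
Then u(-2) = -27.

-27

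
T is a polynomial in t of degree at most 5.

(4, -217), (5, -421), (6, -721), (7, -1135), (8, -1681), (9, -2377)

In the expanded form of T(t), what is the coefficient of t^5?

0

First differences: -204, -300, -414, -546, -696. Second differences: -96, -114, -132, -150. Third differences: -18, -18, -18.
Level-3 differences are constant, so T has degree 3.
Fitting a degree-3 polynomial gives T(t) = -3t³ - 3t² + 6t - 1.
The coefficient of t^5 is 0.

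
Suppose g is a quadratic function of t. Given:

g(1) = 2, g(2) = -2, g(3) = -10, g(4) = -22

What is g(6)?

-58

First differences: -4, -8, -12. Second differences: -4, -4.
Level-2 differences are constant, so g has degree 2.
Fitting a degree-2 polynomial gives g(t) = -2t² + 2t + 2.
Then g(6) = -58.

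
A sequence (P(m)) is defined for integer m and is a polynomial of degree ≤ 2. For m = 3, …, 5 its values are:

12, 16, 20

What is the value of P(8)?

Write P(m) = am² + bm + c; the 3 given values yield a linear system in the 3 coefficients.
Solving, the leading coefficient vanishes, and P(m) = 4m.
Then P(8) = 32.

32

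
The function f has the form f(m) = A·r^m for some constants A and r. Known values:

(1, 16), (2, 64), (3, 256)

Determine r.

Consecutive ratio: 64/16 = 4, and 256/64 = 4, so r = 4.
Then A·4^1 = 16 gives A = 4, and f(m) = 4·4^m.

4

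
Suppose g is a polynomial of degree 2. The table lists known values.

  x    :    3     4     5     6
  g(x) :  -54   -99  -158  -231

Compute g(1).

-6

First differences: -45, -59, -73. Second differences: -14, -14.
Level-2 differences are constant, so g has degree 2.
Fitting a degree-2 polynomial gives g(x) = -7x² + 4x - 3.
Then g(1) = -6.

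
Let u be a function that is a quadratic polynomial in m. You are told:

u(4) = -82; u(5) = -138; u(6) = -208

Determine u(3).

-40

Write u(m) = am² + bm + c; the 3 given values yield a linear system in the 3 coefficients.
Solving, u(m) = -7m² + 7m + 2.
Then u(3) = -40.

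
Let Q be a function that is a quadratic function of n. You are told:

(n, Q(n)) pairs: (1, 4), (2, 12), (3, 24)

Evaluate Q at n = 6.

Write Q(n) = an² + bn + c; the 3 given values yield a linear system in the 3 coefficients.
Solving, Q(n) = 2n² + 2n.
Then Q(6) = 84.

84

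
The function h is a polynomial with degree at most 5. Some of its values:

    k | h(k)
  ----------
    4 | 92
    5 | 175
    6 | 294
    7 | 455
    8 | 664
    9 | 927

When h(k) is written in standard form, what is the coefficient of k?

-5

First differences: 83, 119, 161, 209, 263. Second differences: 36, 42, 48, 54. Third differences: 6, 6, 6.
Level-3 differences are constant, so h has degree 3.
Fitting a degree-3 polynomial gives h(k) = k³ + 3k² - 5k.
The coefficient of k is -5.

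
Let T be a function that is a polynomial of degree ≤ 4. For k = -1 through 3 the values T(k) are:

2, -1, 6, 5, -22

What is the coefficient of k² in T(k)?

5

First differences: -3, 7, -1, -27. Second differences: 10, -8, -26. Third differences: -18, -18.
Level-3 differences are constant, so T has degree 3.
Fitting a degree-3 polynomial gives T(k) = -3k³ + 5k² + 5k - 1.
The coefficient of k² is 5.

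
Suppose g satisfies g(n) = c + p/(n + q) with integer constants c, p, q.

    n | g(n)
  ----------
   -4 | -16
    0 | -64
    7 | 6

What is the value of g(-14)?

-8

(g(n) − c)(n + q) = p for each data point; the three points give a linear system in c and q, then p follows.
Solving: c = -4, q = -1, p = 60, so g(n) = -4 + 60/(n − 1).
Then g(-14) = -4 + 60/(-15) = -8.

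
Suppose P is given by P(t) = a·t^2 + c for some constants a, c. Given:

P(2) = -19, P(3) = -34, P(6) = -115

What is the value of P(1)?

-10

From P(2) = -19 and P(3) = -34: 4a + c = -19 and 9a + c = -34.
Subtracting: 5a = -15, so a = -3; then c = -19 − (-3)·4 = -7.
So P(t) = -3t² − 7, and P(1) = -10.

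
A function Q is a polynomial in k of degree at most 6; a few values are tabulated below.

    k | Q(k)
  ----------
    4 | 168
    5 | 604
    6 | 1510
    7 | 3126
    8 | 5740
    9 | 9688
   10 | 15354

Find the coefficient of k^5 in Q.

Write Q(k) = ak^6 + bk^5 + ck^4 + dk³ + ek² + pk + q; the 7 given values yield a linear system in the 7 coefficients.
Solving, the top 2 coefficients vanish, and Q(k) = 2k^4 - 4k³ - 7k² + 5k + 4.
The coefficient of k^5 is 0.

0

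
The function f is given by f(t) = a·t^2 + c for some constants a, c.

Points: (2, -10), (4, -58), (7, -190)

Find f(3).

From f(2) = -10 and f(4) = -58: 4a + c = -10 and 16a + c = -58.
Subtracting: 12a = -48, so a = -4; then c = -10 − (-4)·4 = 6.
So f(t) = -4t² + 6, and f(3) = -30.

-30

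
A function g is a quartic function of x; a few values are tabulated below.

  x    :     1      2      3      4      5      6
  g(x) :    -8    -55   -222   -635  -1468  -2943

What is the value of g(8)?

First differences: -47, -167, -413, -833, -1475. Second differences: -120, -246, -420, -642. Third differences: -126, -174, -222. Fourth differences: -48, -48.
Level-4 differences are constant, so g has degree 4.
Fitting a degree-4 polynomial gives g(x) = -2x^4 - x³ - 4x² + 2x - 3.
Then g(8) = -8947.

-8947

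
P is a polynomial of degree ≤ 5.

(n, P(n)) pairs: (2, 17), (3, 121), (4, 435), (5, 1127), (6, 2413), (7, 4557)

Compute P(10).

19497

First differences: 104, 314, 692, 1286, 2144. Second differences: 210, 378, 594, 858. Third differences: 168, 216, 264. Fourth differences: 48, 48.
Level-4 differences are constant, so P has degree 4.
Fitting a degree-4 polynomial gives P(n) = 2n^4 - 5n² - n + 7.
Then P(10) = 19497.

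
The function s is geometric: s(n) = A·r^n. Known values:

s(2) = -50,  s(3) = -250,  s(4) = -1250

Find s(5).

Consecutive ratio: -250/(-50) = 5, and -1250/(-250) = 5, so r = 5.
Then A·5^2 = -50 gives A = -2, and s(n) = -2·5^n.
s(5) = -2·5^5 = -6250.

-6250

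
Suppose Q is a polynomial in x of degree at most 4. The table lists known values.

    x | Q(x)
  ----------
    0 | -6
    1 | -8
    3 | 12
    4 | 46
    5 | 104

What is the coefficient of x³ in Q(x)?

Write Q(x) = ax^4 + bx³ + cx² + dx + e; the 5 given values yield a linear system in the 5 coefficients.
Solving, the leading coefficient vanishes, and Q(x) = x³ - 3x - 6.
The coefficient of x³ is 1.

1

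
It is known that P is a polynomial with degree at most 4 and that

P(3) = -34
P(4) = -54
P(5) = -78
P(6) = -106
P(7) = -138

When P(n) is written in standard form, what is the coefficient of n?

First differences: -20, -24, -28, -32. Second differences: -4, -4, -4.
Level-2 differences are constant, so P has degree 2.
Fitting a degree-2 polynomial gives P(n) = -2n² - 6n + 2.
The coefficient of n is -6.

-6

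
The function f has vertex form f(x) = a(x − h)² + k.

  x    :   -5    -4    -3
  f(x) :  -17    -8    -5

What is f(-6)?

First differences 9, 3; second difference -6 = 2a, so a = -3.
Expanding, the x-coefficient is −2ah = 6h; matching it to the data gives h = -3, and then k = -5.
So f(x) = -3(x + 3)² − 5.
f(-6) = -3·(-3)² − 5 = -32.

-32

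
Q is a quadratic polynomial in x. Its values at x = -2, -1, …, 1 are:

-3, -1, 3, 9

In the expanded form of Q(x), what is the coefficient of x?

5

First differences: 2, 4, 6. Second differences: 2, 2.
Level-2 differences are constant, so Q has degree 2.
Fitting a degree-2 polynomial gives Q(x) = x² + 5x + 3.
The coefficient of x is 5.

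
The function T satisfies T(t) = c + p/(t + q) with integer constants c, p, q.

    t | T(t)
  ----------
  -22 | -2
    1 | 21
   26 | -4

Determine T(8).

(T(t) − c)(t + q) = p for each data point; the three points give a linear system in c and q, then p follows.
Solving: c = -3, q = -2, p = -24, so T(t) = -3 − 24/(t − 2).
Then T(8) = -3 − 24/6 = -7.

-7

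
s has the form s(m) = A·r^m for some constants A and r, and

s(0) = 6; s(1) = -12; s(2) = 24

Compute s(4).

Consecutive ratio: -12/6 = -2, and 24/(-12) = -2, so r = -2.
Then A·(-2)^0 = 6 gives A = 6, and s(m) = 6·(-2)^m.
s(4) = 6·(-2)^4 = 96.

96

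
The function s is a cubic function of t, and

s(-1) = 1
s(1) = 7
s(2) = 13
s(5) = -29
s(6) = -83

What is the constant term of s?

Write s(t) = at³ + bt² + ct + d; the 5 given values yield a linear system in the 4 coefficients.
Solving, s(t) = -t³ + 3t² + 4t + 1.
The constant term is s(0) = 1.

1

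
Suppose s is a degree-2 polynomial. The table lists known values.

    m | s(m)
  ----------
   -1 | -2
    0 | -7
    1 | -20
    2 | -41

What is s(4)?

-107

Write s(m) = am² + bm + c; the 4 given values yield a linear system in the 3 coefficients.
Solving, s(m) = -4m² - 9m - 7.
Then s(4) = -107.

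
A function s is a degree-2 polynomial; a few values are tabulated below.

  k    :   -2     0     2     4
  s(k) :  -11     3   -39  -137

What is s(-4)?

Write s(k) = ak² + bk + c; the 4 given values yield a linear system in the 3 coefficients.
Solving, s(k) = -7k² - 7k + 3.
Then s(-4) = -81.

-81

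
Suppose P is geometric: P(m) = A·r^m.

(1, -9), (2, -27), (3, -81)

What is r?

3

Consecutive ratio: -27/(-9) = 3, and -81/(-27) = 3, so r = 3.
Then A·3^1 = -9 gives A = -3, and P(m) = -3·3^m.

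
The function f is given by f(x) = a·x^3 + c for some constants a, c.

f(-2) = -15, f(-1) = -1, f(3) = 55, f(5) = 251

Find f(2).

From f(-2) = -15 and f(-1) = -1: -8a + c = -15 and -1a + c = -1.
Subtracting: 7a = 14, so a = 2; then c = -15 − 2·(-8) = 1.
So f(x) = 2x³ + 1, and f(2) = 17.

17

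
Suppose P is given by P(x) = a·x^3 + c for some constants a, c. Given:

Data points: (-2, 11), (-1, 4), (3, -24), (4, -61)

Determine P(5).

From P(-2) = 11 and P(-1) = 4: -8a + c = 11 and -1a + c = 4.
Subtracting: 7a = -7, so a = -1; then c = 11 − (-1)·(-8) = 3.
So P(x) = -1x³ + 3, and P(5) = -122.

-122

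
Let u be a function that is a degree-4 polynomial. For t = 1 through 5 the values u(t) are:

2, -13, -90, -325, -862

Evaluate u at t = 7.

-3658

Write u(t) = at^4 + bt³ + ct² + dt + e; the 5 given values yield a linear system in the 5 coefficients.
Solving, u(t) = -2t^4 + 4t³ - 5t² + 2t + 3.
Then u(7) = -3658.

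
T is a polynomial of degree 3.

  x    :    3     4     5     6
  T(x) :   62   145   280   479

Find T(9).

Write T(x) = ax³ + bx² + cx + d; the 4 given values yield a linear system in the 4 coefficients.
Solving, T(x) = 2x³ + 2x² - 5x + 5.
Then T(9) = 1580.

1580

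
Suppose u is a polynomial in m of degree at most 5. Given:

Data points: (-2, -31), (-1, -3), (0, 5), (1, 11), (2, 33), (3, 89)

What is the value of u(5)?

First differences: 28, 8, 6, 22, 56. Second differences: -20, -2, 16, 34. Third differences: 18, 18, 18.
Level-3 differences are constant, so u has degree 3.
Fitting a degree-3 polynomial gives u(m) = 3m³ - m² + 4m + 5.
Then u(5) = 375.

375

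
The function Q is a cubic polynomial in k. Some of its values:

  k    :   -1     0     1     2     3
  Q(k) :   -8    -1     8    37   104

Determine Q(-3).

First differences: 7, 9, 29, 67. Second differences: 2, 20, 38. Third differences: 18, 18.
Level-3 differences are constant, so Q has degree 3.
Fitting a degree-3 polynomial gives Q(k) = 3k³ + k² + 5k - 1.
Then Q(-3) = -88.

-88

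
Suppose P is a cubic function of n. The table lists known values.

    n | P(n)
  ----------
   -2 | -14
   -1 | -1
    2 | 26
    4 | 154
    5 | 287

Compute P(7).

751

Write P(n) = an³ + bn² + cn + d; the 5 given values yield a linear system in the 4 coefficients.
Solving, P(n) = 2n³ + n² + 2n + 2.
Then P(7) = 751.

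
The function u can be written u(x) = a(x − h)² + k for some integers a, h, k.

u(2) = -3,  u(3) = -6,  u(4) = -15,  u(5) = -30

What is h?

First differences -3, -9, -15; second difference -6 = 2a, so a = -3.
Expanding, the x-coefficient is −2ah = 6h; matching it to the data gives h = 2, and then k = -3.
So u(x) = -3(x − 2)² − 3.
Hence h = 2.

2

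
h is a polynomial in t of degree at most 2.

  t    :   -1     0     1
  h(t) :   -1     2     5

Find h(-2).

-4

First differences: 3, 3.
Level-1 differences are constant, so h has degree 1.
Fitting a degree-1 polynomial gives h(t) = 3t + 2.
Then h(-2) = -4.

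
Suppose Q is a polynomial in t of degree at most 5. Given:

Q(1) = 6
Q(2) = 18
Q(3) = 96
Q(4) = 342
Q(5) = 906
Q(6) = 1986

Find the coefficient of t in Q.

First differences: 12, 78, 246, 564, 1080. Second differences: 66, 168, 318, 516. Third differences: 102, 150, 198. Fourth differences: 48, 48.
Level-4 differences are constant, so Q has degree 4.
Fitting a degree-4 polynomial gives Q(t) = 2t^4 - 3t³ + t² + 6.
The coefficient of t is 0.

0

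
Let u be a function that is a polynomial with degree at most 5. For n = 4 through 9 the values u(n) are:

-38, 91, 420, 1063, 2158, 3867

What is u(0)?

Write u(n) = an^5 + bn^4 + cn³ + dn² + en + p; the 6 given values yield a linear system in the 6 coefficients.
Solving, the leading coefficient vanishes, and u(n) = n^4 - 3n³ - 6n² - 3n + 6.
The constant term is u(0) = 6.

6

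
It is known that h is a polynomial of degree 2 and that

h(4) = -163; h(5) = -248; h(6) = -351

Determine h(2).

-47

Write h(t) = at² + bt + c; the 3 given values yield a linear system in the 3 coefficients.
Solving, h(t) = -9t² - 4t - 3.
Then h(2) = -47.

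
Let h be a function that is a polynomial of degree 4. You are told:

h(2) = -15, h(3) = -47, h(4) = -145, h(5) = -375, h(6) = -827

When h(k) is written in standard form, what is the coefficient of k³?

Write h(k) = ak^4 + bk³ + ck² + dk + e; the 5 given values yield a linear system in the 5 coefficients.
Solving, h(k) = -k^4 + 3k³ - 5k² + k - 5.
The coefficient of k³ is 3.

3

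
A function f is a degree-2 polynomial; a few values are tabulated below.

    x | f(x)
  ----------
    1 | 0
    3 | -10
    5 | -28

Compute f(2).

-4

Write f(x) = ax² + bx + c; the 3 given values yield a linear system in the 3 coefficients.
Solving, f(x) = -x² - x + 2.
Then f(2) = -4.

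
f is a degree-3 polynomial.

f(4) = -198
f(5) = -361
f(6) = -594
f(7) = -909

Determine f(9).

-1833

Write f(t) = at³ + bt² + ct + d; the 4 given values yield a linear system in the 4 coefficients.
Solving, f(t) = -2t³ - 5t² + 4t - 6.
Then f(9) = -1833.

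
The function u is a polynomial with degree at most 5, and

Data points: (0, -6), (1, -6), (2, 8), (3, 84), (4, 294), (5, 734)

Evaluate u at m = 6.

1524

First differences: 0, 14, 76, 210, 440. Second differences: 14, 62, 134, 230. Third differences: 48, 72, 96. Fourth differences: 24, 24.
Level-4 differences are constant, so u has degree 4.
Extending the table by one column gives the next first difference 790, so u(6) = 734 + 790 = 1524.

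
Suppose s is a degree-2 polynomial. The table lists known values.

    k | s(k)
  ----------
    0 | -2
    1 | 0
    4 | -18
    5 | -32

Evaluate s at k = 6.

Write s(k) = ak² + bk + c; the 4 given values yield a linear system in the 3 coefficients.
Solving, s(k) = -2k² + 4k - 2.
Then s(6) = -50.

-50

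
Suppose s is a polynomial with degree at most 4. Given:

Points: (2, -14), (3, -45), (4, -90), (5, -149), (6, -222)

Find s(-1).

-5

Write s(m) = am^4 + bm³ + cm² + dm + e; the 5 given values yield a linear system in the 5 coefficients.
Solving, the top 2 coefficients vanish, and s(m) = -7m² + 4m + 6.
Then s(-1) = -5.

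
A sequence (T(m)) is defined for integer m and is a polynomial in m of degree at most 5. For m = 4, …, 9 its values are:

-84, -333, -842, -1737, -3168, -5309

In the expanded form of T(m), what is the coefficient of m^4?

-1

First differences: -249, -509, -895, -1431, -2141. Second differences: -260, -386, -536, -710. Third differences: -126, -150, -174. Fourth differences: -24, -24.
Level-4 differences are constant, so T has degree 4.
Fitting a degree-4 polynomial gives T(m) = -m^4 + m³ + 6m² + 5m - 8.
The coefficient of m^4 is -1.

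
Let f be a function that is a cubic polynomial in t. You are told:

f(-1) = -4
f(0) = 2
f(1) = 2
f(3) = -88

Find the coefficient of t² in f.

-3

Write f(t) = at³ + bt² + ct + d; the 4 given values yield a linear system in the 4 coefficients.
Solving, f(t) = -3t³ - 3t² + 6t + 2.
The coefficient of t² is -3.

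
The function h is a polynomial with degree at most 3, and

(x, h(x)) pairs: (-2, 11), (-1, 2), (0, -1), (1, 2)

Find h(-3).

Write h(x) = ax³ + bx² + cx + d; the 4 given values yield a linear system in the 4 coefficients.
Solving, the leading coefficient vanishes, and h(x) = 3x² - 1.
Then h(-3) = 26.

26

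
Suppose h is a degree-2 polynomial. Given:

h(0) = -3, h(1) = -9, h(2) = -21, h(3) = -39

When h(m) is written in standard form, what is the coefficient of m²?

-3

First differences: -6, -12, -18. Second differences: -6, -6.
Level-2 differences are constant, so h has degree 2.
Fitting a degree-2 polynomial gives h(m) = -3m² - 3m - 3.
The coefficient of m² is -3.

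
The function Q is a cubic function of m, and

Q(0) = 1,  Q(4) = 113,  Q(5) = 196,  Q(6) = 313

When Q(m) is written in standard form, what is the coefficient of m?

Write Q(m) = am³ + bm² + cm + d; the 4 given values yield a linear system in the 4 coefficients.
Solving, Q(m) = m³ + 2m² + 4m + 1.
The coefficient of m is 4.

4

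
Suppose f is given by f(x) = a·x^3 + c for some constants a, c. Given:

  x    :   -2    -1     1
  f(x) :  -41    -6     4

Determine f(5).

From f(-2) = -41 and f(-1) = -6: -8a + c = -41 and -1a + c = -6.
Subtracting: 7a = 35, so a = 5; then c = -41 − 5·(-8) = -1.
So f(x) = 5x³ − 1, and f(5) = 624.

624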